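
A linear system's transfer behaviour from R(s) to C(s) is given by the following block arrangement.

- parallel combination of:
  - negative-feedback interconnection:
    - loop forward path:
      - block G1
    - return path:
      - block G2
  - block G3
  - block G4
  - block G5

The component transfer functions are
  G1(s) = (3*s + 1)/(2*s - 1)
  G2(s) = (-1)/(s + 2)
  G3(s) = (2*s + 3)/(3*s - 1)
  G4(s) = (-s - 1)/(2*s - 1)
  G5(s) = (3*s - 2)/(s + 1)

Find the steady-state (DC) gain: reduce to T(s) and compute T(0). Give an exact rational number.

Step 1: collapse the loop (G1 forward, G2 return) gives (3*s^2 + 7*s + 2)/(2*s^2 - 3)
Step 2: combine [G1/(1+G1*G2)], G3, G4, G5 in parallel gives (56*s^5 - 3*s^4 - 24*s^3 + 41*s^2 - 40*s + 14)/(12*s^5 + 2*s^4 - 26*s^3 - s^2 + 12*s - 3)
Step 2 gives the overall T(s). Then T(0) = 14/(-3) = -14/3.

Final answer: -14/3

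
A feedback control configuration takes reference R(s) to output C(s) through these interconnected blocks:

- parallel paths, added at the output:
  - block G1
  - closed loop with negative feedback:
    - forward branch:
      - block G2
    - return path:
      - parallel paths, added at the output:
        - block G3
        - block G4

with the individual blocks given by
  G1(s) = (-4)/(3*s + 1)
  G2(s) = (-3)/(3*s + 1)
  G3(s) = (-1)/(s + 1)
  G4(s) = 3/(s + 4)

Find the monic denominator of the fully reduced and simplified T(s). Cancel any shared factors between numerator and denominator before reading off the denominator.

The answer is s^4 + 17*s^3/3 + 49*s^2/9 + 32*s/9 + 7/9.

Reasoning:
[1] add G3, G4 (parallel); result (2*s - 1)/(s^2 + 5*s + 4)
[2] collapse the loop (G2 forward, (G3+G4) return); result (-3*s^2 - 15*s - 12)/(3*s^3 + 16*s^2 + 11*s + 7)
[3] sum the parallel branches G1, [G2/(1+G2*(G3+G4))]; result (-21*s^3 - 112*s^2 - 95*s - 40)/(9*s^4 + 51*s^3 + 49*s^2 + 32*s + 7)
No further cancellation is possible in the step-3 result, so that is T(s). Its denominator becomes monic after dividing by the leading coefficient 9.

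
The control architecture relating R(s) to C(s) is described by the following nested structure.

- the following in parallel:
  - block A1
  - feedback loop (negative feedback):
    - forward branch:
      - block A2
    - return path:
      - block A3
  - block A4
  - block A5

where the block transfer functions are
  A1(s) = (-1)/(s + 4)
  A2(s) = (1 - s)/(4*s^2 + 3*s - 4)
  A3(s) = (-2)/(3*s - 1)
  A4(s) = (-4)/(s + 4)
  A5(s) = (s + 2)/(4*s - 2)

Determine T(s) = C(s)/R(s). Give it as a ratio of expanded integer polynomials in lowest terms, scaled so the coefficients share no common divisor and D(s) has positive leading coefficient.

1. feedback reduction of A2, A3; result (-3*s^2 + 4*s - 1)/(12*s^3 + 5*s^2 - 13*s + 2)
2. reduce the parallel group A1, [A2/(1+A2*A3)], A4, A5: this yields T(s), and no further normalization is needed

Therefore the answer is (12*s^5 - 175*s^4 + 107*s^3 + 350*s^2 - 308*s + 44)/(48*s^5 + 188*s^4 - 78*s^3 - 214*s^2 + 132*s - 16).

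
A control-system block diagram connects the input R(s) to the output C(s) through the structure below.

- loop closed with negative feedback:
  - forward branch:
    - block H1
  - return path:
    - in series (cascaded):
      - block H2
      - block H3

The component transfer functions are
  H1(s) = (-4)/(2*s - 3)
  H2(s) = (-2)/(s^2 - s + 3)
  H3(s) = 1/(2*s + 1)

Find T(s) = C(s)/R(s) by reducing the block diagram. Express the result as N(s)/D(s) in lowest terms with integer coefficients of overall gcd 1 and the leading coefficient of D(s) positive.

Reducing step by step:

Step 1. cascade H2, H3 = (-2)/(2*s^3 - s^2 + 5*s + 3)
Step 2. close the feedback loop around H1, (H2*H3); the result is T(s) itself (integer coefficients, no common factor, positive leading denominator coefficient)

Answer: (-8*s^3 + 4*s^2 - 20*s - 12)/(4*s^4 - 8*s^3 + 13*s^2 - 9*s - 1)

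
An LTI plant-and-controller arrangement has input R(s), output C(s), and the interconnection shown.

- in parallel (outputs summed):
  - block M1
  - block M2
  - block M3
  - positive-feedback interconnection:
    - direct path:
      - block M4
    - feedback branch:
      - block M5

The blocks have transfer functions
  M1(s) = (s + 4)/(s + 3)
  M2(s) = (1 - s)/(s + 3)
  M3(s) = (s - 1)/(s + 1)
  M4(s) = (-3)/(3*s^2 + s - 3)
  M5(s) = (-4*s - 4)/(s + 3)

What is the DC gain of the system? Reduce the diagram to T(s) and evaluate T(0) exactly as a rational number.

Answer: 23/21

Working:
[1] close the feedback loop around M4, M5 -> (-3*s - 9)/(3*s^3 + 10*s^2 - 12*s - 21)
[2] combine M1, M2, M3, [M4/(1-M4*M5)] in parallel -> (3*s^5 + 31*s^4 + 61*s^3 - 106*s^2 - 216*s - 69)/(3*s^5 + 22*s^4 + 37*s^3 - 39*s^2 - 120*s - 63)
Evaluating the step-2 result (the overall T(s)) at s = 0 gives T(0) = -69/(-63) = 23/21.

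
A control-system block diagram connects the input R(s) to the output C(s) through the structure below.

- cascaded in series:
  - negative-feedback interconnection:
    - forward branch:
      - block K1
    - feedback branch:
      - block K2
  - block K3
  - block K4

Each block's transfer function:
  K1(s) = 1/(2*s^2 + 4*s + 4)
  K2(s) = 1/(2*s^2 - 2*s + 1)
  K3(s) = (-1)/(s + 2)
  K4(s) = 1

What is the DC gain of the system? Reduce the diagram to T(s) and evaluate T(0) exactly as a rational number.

1. apply the feedback formula to K1, K2: (2*s^2 - 2*s + 1)/(4*s^4 + 4*s^3 + 2*s^2 - 4*s + 5)
2. reduce the series chain [K1/(1+K1*K2)], K3, K4: (-2*s^2 + 2*s - 1)/(4*s^5 + 12*s^4 + 10*s^3 - 3*s + 10)
Step 2 gives the overall T(s). Then T(0) = -1/10.

Answer: -1/10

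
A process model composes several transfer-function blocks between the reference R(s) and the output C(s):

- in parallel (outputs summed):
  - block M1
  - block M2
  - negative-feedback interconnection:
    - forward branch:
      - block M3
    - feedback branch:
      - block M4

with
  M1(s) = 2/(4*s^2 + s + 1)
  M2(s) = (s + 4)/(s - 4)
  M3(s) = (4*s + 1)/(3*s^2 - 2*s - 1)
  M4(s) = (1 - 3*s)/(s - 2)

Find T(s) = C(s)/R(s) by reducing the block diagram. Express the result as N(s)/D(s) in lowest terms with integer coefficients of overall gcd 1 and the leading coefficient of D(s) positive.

The answer is (12*s^6 - 13*s^5 - 391*s^4 + 13*s^3 + 194*s^2 + 39*s - 4)/(12*s^6 - 125*s^5 + 307*s^4 + 23*s^2 - 25*s - 12).

Reasoning:
Step 1. apply the feedback formula to M3, M4 -> (4*s^2 - 7*s - 2)/(3*s^3 - 20*s^2 + 4*s + 3)
Step 2. parallel reduction of M1, M2, [M3/(1+M3*M4)], which is the overall transfer function T(s) = C(s)/R(s) in lowest terms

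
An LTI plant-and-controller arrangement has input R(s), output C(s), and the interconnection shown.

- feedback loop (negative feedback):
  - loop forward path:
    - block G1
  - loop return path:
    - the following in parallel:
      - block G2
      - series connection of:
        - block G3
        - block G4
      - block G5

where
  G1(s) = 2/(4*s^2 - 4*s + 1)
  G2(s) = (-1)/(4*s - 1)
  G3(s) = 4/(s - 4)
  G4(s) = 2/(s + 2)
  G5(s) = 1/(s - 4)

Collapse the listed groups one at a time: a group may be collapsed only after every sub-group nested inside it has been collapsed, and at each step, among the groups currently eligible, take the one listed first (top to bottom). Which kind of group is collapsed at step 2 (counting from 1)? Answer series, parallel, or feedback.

Step 1. series reduction of G3, G4
Step 2. parallel reduction of G2, (G3*G4), G5
Step 3. close the feedback loop around G1, (G2+(G3*G4)+G5)
Step 2 collapses a parallel group.

Answer: parallel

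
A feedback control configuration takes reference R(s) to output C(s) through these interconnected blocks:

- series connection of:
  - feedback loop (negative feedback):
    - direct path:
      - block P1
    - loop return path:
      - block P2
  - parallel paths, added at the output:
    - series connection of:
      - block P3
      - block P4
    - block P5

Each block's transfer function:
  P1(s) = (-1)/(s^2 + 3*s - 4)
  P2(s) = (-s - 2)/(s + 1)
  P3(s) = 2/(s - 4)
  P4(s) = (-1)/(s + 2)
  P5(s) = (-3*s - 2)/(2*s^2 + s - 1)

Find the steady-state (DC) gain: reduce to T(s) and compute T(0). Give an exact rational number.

Step 1: reduce the feedback loop with forward P1 and return P2 -> (-s - 1)/(s^3 + 4*s^2 - 2)
Step 2: combine P3, P4 in series -> (-2)/(s^2 - 2*s - 8)
Step 3: add (P3*P4), P5 (parallel) -> (-3*s^3 + 26*s + 18)/(2*s^4 - 3*s^3 - 19*s^2 - 6*s + 8)
Step 4: combine [P1/(1+P1*P2)], ((P3*P4)+P5) in series -> (3*s^3 - 26*s - 18)/(2*s^6 + 3*s^5 - 34*s^4 - 52*s^3 + 42*s^2 + 28*s - 16)
DC gain: substitute s = 0 into T(s) from step 4: T(0) = -18/(-16) = 9/8.

Therefore the answer is 9/8.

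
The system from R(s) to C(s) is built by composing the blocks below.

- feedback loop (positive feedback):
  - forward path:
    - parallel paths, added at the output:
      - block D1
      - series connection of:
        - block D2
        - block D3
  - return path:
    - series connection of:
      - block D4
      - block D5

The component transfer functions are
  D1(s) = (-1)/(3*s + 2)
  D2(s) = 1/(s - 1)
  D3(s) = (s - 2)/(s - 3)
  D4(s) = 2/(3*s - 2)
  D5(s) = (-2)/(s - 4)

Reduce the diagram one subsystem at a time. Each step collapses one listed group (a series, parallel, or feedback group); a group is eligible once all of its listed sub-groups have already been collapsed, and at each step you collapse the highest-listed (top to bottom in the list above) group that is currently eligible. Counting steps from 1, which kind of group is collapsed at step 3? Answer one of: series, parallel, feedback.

Step 1: reduce the series chain D2, D3
Step 2: sum the parallel branches D1, (D2*D3)
Step 3: series reduction of D4, D5
Step 4: collapse the loop ((D1+(D2*D3)) forward, (D4*D5) return)
Step 3 collapses a series group.

Answer: series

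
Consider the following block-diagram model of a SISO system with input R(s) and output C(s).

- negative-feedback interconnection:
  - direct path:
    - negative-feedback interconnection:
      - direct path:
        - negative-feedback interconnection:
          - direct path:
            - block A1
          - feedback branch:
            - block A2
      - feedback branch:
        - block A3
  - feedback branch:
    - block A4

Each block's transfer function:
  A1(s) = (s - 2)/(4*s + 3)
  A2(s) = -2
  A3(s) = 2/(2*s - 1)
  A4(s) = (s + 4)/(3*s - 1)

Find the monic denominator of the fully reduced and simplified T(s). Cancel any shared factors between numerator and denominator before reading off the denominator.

1. feedback reduction of A1, A2: (s - 2)/(2*s + 7)
2. close the feedback loop around [A1/(1+A1*A2)], A3: (2*s^2 - 5*s + 2)/(4*s^2 + 14*s - 11)
3. apply the feedback formula to [[A1/(1+A1*A2)]/(1+[A1/(1+A1*A2)]*A3)], A4: (6*s^3 - 17*s^2 + 11*s - 2)/(14*s^3 + 41*s^2 - 65*s + 19)
No further cancellation is possible in the step-3 result, so that is T(s). Its denominator becomes monic after dividing by the leading coefficient 14.

Answer: s^3 + 41*s^2/14 - 65*s/14 + 19/14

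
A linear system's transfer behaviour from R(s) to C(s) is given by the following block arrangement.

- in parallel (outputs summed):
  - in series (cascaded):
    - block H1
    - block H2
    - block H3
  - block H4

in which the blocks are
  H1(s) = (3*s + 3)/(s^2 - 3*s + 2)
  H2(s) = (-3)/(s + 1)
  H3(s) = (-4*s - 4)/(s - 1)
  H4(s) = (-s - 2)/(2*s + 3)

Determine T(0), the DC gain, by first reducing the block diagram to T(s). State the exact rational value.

Reducing step by step:

Step 1. reduce the series chain H1, H2, H3; result (36*s + 36)/(s^3 - 4*s^2 + 5*s - 2)
Step 2. parallel reduction of (H1*H2*H3), H4; result (-s^4 + 2*s^3 + 75*s^2 + 172*s + 112)/(2*s^4 - 5*s^3 - 2*s^2 + 11*s - 6)
The step-2 result is T(s). Setting s = 0: T(0) = 112/(-6) = -56/3.

Answer: -56/3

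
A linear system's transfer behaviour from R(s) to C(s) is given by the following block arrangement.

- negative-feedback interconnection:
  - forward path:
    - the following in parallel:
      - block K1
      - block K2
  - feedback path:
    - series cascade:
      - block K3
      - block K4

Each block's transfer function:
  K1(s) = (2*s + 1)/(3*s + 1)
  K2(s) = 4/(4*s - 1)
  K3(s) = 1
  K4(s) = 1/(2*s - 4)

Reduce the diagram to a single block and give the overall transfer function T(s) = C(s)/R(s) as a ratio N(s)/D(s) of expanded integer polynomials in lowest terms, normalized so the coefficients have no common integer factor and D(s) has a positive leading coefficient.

1. combine K1, K2 in parallel gives (8*s^2 + 14*s + 3)/(12*s^2 + s - 1)
2. reduce the series chain K3, K4 gives 1/(2*s - 4)
3. reduce the feedback loop with forward (K1+K2) and return (K3*K4), which is the overall transfer function T(s) = C(s)/R(s) in lowest terms

Answer: (16*s^3 - 4*s^2 - 50*s - 12)/(24*s^3 - 38*s^2 + 8*s + 7)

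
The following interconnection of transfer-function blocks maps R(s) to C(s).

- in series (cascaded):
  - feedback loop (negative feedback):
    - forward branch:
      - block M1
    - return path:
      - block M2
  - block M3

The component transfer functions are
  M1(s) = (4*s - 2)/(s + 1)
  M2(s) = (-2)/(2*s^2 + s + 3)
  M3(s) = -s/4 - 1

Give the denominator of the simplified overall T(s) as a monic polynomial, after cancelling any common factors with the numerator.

Answer: s^3 + 3*s^2/2 - 2*s + 7/2

Working:
(1) apply the feedback formula to M1, M2; result (8*s^3 + 10*s - 6)/(2*s^3 + 3*s^2 - 4*s + 7)
(2) cascade [M1/(1+M1*M2)], M3; result (-4*s^4 - 16*s^3 - 5*s^2 - 17*s + 12)/(4*s^3 + 6*s^2 - 8*s + 14)
Step 2 gives the fully reduced T(s), with no common factor left to cancel. The denominator's leading coefficient is 4, so divide each of its coefficients by 4 to get the monic form.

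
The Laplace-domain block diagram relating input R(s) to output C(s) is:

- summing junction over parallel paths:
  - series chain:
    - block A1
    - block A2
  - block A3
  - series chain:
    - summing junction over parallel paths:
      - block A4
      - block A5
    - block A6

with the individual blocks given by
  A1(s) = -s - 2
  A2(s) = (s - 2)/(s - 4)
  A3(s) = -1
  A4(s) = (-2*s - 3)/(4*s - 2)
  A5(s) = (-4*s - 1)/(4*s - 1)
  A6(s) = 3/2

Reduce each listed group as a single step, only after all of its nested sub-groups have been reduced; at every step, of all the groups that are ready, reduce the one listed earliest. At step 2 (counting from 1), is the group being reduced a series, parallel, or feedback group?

The answer is parallel.

Reasoning:
Step 1. series reduction of A1, A2
Step 2. sum the parallel branches A4, A5
Step 3. cascade (A4+A5), A6
Step 4. reduce the parallel group (A1*A2), A3, ((A4+A5)*A6)
Step 2: parallel.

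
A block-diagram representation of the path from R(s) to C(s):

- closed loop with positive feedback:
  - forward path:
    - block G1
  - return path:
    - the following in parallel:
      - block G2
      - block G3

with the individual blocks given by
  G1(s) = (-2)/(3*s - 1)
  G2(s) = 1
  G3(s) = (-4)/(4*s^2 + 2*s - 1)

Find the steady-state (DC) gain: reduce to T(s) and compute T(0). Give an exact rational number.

Step 1. add G2, G3 (parallel); result (4*s^2 + 2*s - 5)/(4*s^2 + 2*s - 1)
Step 2. apply the feedback formula to G1, (G2+G3); result (-8*s^2 - 4*s + 2)/(12*s^3 + 10*s^2 - s - 9)
That last expression is T(s); at s = 0 only the constant terms survive, so T(0) = 2/(-9) = -2/9.

Therefore the answer is -2/9.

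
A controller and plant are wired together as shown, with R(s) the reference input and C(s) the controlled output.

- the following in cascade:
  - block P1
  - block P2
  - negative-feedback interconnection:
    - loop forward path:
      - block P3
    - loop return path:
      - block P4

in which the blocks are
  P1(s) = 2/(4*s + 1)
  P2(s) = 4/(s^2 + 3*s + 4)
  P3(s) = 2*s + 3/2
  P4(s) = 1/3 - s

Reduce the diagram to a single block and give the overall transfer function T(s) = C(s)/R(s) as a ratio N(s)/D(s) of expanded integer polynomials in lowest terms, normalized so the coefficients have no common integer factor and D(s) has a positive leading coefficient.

The answer is (-96*s - 72)/(48*s^5 + 176*s^4 + 257*s^3 + 26*s^2 - 151*s - 36).

Reasoning:
1. apply the feedback formula to P3, P4 -> (-12*s - 9)/(12*s^2 + 5*s - 9)
2. series reduction of P1, P2, [P3/(1+P3*P4)]; the result is T(s) itself (integer coefficients, no common factor, positive leading denominator coefficient)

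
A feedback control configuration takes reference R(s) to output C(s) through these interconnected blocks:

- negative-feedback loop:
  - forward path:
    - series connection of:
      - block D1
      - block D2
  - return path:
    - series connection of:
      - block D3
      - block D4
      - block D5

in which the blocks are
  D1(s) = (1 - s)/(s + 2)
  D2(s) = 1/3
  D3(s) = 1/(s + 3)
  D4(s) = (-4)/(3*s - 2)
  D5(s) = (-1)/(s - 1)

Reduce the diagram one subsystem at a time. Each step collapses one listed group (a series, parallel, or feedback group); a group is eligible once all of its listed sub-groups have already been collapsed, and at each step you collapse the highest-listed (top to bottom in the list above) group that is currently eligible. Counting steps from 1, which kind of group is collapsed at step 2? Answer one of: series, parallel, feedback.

[1] multiply D1, D2 (series)
[2] combine D3, D4, D5 in series
[3] apply the feedback formula to (D1*D2), (D3*D4*D5)
Step 2: series.

Hence the answer: series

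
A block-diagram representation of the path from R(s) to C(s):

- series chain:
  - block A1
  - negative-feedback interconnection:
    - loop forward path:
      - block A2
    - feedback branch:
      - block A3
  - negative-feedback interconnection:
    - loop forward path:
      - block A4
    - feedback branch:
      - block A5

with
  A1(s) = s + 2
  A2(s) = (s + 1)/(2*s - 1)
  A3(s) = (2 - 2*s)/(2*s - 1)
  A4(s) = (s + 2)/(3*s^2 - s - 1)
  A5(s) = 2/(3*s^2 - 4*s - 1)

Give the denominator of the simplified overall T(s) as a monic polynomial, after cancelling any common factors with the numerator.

First reduce the diagram to T(s).

Step 1 - feedback reduction of A2, A3; result (2*s^2 + s - 1)/(2*s^2 - 4*s + 3)
Step 2 - apply the feedback formula to A4, A5; result (3*s^3 + 2*s^2 - 9*s - 2)/(9*s^4 - 15*s^3 - 2*s^2 + 7*s + 5)
Step 3 - multiply A1, [A2/(1+A2*A3)], [A4/(1+A4*A5)] (series); result (6*s^6 + 19*s^5 - 5*s^4 - 53*s^3 - 23*s^2 + 16*s + 4)/(18*s^6 - 66*s^5 + 83*s^4 - 23*s^3 - 24*s^2 + s + 15)
No further cancellation is possible in the step-3 result, so that is T(s). Its denominator becomes monic after dividing by the leading coefficient 18.

Answer: s^6 - 11*s^5/3 + 83*s^4/18 - 23*s^3/18 - 4*s^2/3 + s/18 + 5/6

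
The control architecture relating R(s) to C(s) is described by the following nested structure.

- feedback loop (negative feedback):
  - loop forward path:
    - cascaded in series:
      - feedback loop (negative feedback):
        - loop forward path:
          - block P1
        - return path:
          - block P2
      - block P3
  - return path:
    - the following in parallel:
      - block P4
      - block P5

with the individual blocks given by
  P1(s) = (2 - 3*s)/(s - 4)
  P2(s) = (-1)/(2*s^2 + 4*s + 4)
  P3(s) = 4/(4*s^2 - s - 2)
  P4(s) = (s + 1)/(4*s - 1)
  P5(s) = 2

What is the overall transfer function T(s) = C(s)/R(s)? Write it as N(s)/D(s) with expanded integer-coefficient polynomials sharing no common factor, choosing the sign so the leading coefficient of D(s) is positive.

The answer is (-96*s^4 - 104*s^3 - 32*s^2 + 144*s - 32)/(32*s^6 - 80*s^5 - 342*s^4 - 448*s^3 + 87*s^2 + 412*s - 68).

Reasoning:
Step 1. apply the feedback formula to P1, P2 gives (-6*s^3 - 8*s^2 - 4*s + 8)/(2*s^3 - 4*s^2 - 9*s - 18)
Step 2. reduce the series chain [P1/(1+P1*P2)], P3 gives (-24*s^3 - 32*s^2 - 16*s + 32)/(8*s^5 - 18*s^4 - 36*s^3 - 55*s^2 + 36*s + 36)
Step 3. parallel reduction of P4, P5 gives (9*s - 1)/(4*s - 1)
Step 4. reduce the feedback loop with forward ([P1/(1+P1*P2)]*P3) and return (P4+P5) - this is the overall T(s), already in the required normalized form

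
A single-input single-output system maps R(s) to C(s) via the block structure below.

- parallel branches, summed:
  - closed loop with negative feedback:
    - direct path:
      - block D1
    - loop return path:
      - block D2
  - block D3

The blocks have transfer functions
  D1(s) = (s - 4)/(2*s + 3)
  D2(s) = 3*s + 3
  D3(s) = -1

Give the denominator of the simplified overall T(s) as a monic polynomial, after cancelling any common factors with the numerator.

The answer is s^2 - 7*s/3 - 3.

Reasoning:
(1) apply the feedback formula to D1, D2, giving (s - 4)/(3*s^2 - 7*s - 9)
(2) reduce the parallel group [D1/(1+D1*D2)], D3, giving (-3*s^2 + 8*s + 5)/(3*s^2 - 7*s - 9)
Step 2 gives the fully reduced T(s), with no common factor left to cancel. The denominator's leading coefficient is 3, so divide each of its coefficients by 3 to get the monic form.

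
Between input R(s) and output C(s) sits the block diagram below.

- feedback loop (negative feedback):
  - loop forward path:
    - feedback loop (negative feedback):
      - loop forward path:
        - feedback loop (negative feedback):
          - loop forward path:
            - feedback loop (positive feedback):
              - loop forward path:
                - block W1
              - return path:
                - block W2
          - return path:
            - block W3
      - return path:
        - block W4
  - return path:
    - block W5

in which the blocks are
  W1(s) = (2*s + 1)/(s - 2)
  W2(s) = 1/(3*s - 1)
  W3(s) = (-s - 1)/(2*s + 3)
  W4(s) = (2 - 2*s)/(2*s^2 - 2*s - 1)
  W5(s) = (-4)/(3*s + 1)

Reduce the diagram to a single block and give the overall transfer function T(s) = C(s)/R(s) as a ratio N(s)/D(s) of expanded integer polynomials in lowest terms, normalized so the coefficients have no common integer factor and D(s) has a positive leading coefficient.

Answer: (-72*s^6 - 72*s^5 + 134*s^4 + 134*s^3 + 13*s^2 - 14*s - 3)/(264*s^5 + 222*s^4 - 502*s^3 - 299*s^2 + 25*s + 22)

Working:
(1) collapse the loop (W1 forward, W2 return) gives (6*s^2 + s - 1)/(3*s^2 - 9*s + 1)
(2) close the feedback loop around [W1/(1-W1*W2)], W3 gives (-12*s^3 - 20*s^2 - s + 3)/(16*s^2 + 25*s - 4)
(3) feedback reduction of [[W1/(1-W1*W2)]/(1+[W1/(1-W1*W2)]*W3)], W4 gives (-24*s^5 - 16*s^4 + 50*s^3 + 28*s^2 - 5*s - 3)/(56*s^4 + 34*s^3 - 112*s^2 - 25*s + 10)
(4) collapse the loop ([[[W1/(1-W1*W2)]/(1+[W1/(1-W1*W2)]*W3)]/(1+[[W1/(1-W1*W2)]/(1+[W1/(1-W1*W2)]*W3)]*W4)] forward, W5 return): this yields T(s), and no further normalization is needed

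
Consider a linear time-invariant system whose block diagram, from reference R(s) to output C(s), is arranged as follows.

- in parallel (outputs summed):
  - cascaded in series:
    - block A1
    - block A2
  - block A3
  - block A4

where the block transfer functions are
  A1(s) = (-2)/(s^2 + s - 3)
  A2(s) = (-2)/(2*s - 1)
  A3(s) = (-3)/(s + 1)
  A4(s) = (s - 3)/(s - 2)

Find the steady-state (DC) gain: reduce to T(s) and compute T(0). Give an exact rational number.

Step 1 - cascade A1, A2 = 4/(2*s^3 + s^2 - 7*s + 3)
Step 2 - add (A1*A2), A3, A4 (parallel) = (2*s^5 - 9*s^4 - 6*s^3 + 45*s^2 - 40*s + 1)/(2*s^5 - s^4 - 12*s^3 + 8*s^2 + 11*s - 6)
That last expression is T(s); at s = 0 only the constant terms survive, so T(0) = 1/(-6) = -1/6.

Answer: -1/6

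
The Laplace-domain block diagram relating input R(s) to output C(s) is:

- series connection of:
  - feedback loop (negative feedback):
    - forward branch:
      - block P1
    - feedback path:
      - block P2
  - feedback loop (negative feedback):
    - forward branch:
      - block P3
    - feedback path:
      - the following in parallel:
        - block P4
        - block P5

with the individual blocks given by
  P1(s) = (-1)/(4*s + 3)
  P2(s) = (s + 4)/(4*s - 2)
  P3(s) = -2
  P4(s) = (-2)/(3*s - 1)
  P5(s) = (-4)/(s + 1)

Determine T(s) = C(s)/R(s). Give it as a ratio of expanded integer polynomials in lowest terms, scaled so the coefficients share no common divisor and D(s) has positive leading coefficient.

Step 1: close the feedback loop around P1, P2: (2 - 4*s)/(16*s^2 + 3*s - 10)
Step 2: parallel reduction of P4, P5: (2 - 14*s)/(3*s^2 + 2*s - 1)
Step 3: apply the feedback formula to P3, (P4+P5): (-6*s^2 - 4*s + 2)/(3*s^2 + 30*s - 5)
Step 4: combine [P1/(1+P1*P2)], [P3/(1+P3*(P4+P5))] in series; the result is T(s) itself (integer coefficients, no common factor, positive leading denominator coefficient)

Therefore the answer is (24*s^3 + 4*s^2 - 16*s + 4)/(48*s^4 + 489*s^3 - 20*s^2 - 315*s + 50).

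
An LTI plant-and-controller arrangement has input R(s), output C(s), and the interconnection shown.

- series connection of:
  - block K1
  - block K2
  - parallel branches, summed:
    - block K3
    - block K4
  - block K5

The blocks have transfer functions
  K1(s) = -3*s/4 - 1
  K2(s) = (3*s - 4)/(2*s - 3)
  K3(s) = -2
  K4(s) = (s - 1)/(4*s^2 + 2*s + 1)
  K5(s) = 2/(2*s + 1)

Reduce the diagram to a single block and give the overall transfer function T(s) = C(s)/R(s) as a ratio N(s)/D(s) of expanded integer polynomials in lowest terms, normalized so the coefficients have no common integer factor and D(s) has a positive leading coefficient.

Reducing step by step:

(1) sum the parallel branches K3, K4 -> (-8*s^2 - 3*s - 3)/(4*s^2 + 2*s + 1)
(2) multiply K1, K2, (K3+K4), K5 (series); the result is T(s) itself (integer coefficients, no common factor, positive leading denominator coefficient)

Answer: (72*s^4 + 27*s^3 - 101*s^2 - 48*s - 48)/(32*s^4 - 16*s^3 - 32*s^2 - 20*s - 6)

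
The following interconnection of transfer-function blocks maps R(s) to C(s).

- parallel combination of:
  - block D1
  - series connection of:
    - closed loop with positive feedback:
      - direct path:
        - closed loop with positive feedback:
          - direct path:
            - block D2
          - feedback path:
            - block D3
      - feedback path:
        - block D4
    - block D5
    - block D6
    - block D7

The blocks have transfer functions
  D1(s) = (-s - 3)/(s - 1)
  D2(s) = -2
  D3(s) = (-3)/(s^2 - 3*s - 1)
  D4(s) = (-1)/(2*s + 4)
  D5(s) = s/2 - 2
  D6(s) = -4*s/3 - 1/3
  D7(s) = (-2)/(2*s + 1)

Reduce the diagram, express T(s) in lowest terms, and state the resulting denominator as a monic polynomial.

(1) feedback reduction of D2, D3; result (-2*s^2 + 6*s + 2)/(s^2 - 3*s - 7)
(2) feedback reduction of [D2/(1-D2*D3)], D4; result (-2*s^3 + 2*s^2 + 14*s + 4)/(s^3 - 2*s^2 - 10*s - 13)
(3) multiply [[D2/(1-D2*D3)]/(1-[D2/(1-D2*D3)]*D4)], D5, D6, D7 (series); result (-8*s^5 + 38*s^4 + 34*s^3 - 202*s^2 - 116*s - 16)/(6*s^4 - 9*s^3 - 66*s^2 - 108*s - 39)
(4) sum the parallel branches D1, ([[D2/(1-D2*D3)]/(1-[D2/(1-D2*D3)]*D4)]*D5*D6*D7); result (-8*s^6 + 40*s^5 - 13*s^4 - 143*s^3 + 392*s^2 + 463*s + 133)/(6*s^5 - 15*s^4 - 57*s^3 - 42*s^2 + 69*s + 39)
No further cancellation is possible in the step-4 result, so that is T(s). Its denominator becomes monic after dividing by the leading coefficient 6.

Hence the answer: s^5 - 5*s^4/2 - 19*s^3/2 - 7*s^2 + 23*s/2 + 13/2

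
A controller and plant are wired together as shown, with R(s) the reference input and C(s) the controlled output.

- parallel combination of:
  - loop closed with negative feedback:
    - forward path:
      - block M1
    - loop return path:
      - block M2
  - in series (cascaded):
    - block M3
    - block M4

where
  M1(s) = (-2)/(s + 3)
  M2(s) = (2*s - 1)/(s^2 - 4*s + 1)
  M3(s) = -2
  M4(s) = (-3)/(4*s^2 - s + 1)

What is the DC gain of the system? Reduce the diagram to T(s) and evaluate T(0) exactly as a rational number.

The answer is 28/5.

Reasoning:
Step 1. feedback reduction of M1, M2 gives (-2*s^2 + 8*s - 2)/(s^3 - s^2 - 15*s + 5)
Step 2. series reduction of M3, M4 gives 6/(4*s^2 - s + 1)
Step 3. parallel reduction of [M1/(1+M1*M2)], (M3*M4) gives (-8*s^4 + 40*s^3 - 24*s^2 - 80*s + 28)/(4*s^5 - 5*s^4 - 58*s^3 + 34*s^2 - 20*s + 5)
Step 3 gives the overall T(s). Then T(0) = 28/5.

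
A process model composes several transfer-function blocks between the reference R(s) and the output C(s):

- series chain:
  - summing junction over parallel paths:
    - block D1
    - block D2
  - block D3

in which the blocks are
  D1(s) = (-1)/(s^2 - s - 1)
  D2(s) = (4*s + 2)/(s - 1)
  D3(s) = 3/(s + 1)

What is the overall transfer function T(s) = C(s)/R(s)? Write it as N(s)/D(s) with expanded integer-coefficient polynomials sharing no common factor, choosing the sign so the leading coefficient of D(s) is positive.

Step 1: sum the parallel branches D1, D2 gives (4*s^3 - 2*s^2 - 7*s - 1)/(s^3 - 2*s^2 + 1)
Step 2: combine (D1+D2), D3 in series, giving the overall T(s)

Answer: (12*s^2 - 18*s - 3)/(s^3 - 2*s^2 + 1)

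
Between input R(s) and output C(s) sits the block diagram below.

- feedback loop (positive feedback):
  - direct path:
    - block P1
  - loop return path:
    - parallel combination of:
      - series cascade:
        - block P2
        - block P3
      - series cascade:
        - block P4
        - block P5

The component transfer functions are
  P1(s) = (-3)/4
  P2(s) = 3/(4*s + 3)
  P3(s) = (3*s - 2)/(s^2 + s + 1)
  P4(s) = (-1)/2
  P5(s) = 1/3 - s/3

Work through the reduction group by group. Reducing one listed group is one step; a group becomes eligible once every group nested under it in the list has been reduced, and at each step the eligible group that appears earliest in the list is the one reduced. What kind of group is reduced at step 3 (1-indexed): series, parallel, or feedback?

[1] series reduction of P2, P3
[2] combine P4, P5 in series
[3] sum the parallel branches (P2*P3), (P4*P5)
[4] reduce the feedback loop with forward P1 and return ((P2*P3)+(P4*P5))
So the answer for step 3 is parallel.

Hence the answer: parallel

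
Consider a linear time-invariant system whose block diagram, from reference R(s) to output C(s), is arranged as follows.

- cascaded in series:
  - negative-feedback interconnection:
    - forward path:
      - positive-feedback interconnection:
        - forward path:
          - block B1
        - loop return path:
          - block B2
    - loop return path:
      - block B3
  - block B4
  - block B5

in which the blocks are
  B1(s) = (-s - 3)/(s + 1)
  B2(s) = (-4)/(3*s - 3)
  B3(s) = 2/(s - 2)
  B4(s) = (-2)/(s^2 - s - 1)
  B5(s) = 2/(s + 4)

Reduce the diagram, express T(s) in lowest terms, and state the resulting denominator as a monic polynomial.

Step 1 - collapse the loop (B1 forward, B2 return) = (-3*s^2 - 6*s + 9)/(3*s^2 - 4*s - 15)
Step 2 - feedback reduction of [B1/(1-B1*B2)], B3 = (-3*s^3 + 21*s - 18)/(3*s^3 - 16*s^2 - 19*s + 48)
Step 3 - series reduction of [[B1/(1-B1*B2)]/(1+[B1/(1-B1*B2)]*B3)], B4, B5 = (12*s^3 - 84*s + 72)/(3*s^6 - 7*s^5 - 82*s^4 + 59*s^3 + 303*s^2 - 164*s - 192)
T(s) is the step-3 result (common factors already cancelled). Leading coefficient of the denominator: 3. Divide through by 3 for the monic polynomial.

Therefore the answer is s^6 - 7*s^5/3 - 82*s^4/3 + 59*s^3/3 + 101*s^2 - 164*s/3 - 64.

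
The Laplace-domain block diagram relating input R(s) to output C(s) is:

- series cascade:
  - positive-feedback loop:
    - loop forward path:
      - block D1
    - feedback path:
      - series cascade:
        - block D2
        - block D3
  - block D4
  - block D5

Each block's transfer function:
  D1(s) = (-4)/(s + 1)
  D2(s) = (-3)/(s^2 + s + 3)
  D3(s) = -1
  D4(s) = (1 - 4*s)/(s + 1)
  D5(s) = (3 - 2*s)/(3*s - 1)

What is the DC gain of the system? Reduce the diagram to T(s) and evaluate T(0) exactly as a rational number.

Answer: 12/5

Working:
Step 1: cascade D2, D3 = 3/(s^2 + s + 3)
Step 2: collapse the loop (D1 forward, (D2*D3) return) = (-4*s^2 - 4*s - 12)/(s^3 + 2*s^2 + 4*s + 15)
Step 3: cascade [D1/(1-D1*(D2*D3))], D4, D5 = (-32*s^4 + 24*s^3 - 52*s^2 + 156*s - 36)/(3*s^5 + 8*s^4 + 15*s^3 + 51*s^2 + 26*s - 15)
The step-3 result is T(s). Setting s = 0: T(0) = -36/(-15) = 12/5.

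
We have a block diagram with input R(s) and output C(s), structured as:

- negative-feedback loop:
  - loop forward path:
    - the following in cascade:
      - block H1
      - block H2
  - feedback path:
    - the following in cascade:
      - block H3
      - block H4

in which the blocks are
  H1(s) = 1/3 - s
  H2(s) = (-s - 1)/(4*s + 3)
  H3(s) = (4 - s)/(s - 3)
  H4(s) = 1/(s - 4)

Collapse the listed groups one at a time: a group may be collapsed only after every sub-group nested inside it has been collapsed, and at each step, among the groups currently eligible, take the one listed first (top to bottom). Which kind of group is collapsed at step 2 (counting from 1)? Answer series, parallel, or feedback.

Reducing step by step:

1. cascade H1, H2
2. combine H3, H4 in series
3. reduce the feedback loop with forward (H1*H2) and return (H3*H4)
So the answer for step 2 is series.

Answer: series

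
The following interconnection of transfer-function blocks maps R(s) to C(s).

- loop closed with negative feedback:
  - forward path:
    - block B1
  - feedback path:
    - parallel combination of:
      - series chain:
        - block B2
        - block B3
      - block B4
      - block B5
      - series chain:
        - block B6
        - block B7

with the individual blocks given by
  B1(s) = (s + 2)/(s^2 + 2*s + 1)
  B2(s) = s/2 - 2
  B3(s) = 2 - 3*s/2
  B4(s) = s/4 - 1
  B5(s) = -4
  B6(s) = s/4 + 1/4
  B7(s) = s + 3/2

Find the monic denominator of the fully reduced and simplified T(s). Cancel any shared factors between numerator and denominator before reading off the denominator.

Step 1 - cascade B2, B3 -> -3*s^2/4 + 4*s - 4
Step 2 - multiply B6, B7 (series) -> s^2/4 + 5*s/8 + 3/8
Step 3 - combine (B2*B3), B4, B5, (B6*B7) in parallel -> -s^2/2 + 39*s/8 - 69/8
Step 4 - reduce the feedback loop with forward B1 and return ((B2*B3)+B4+B5+(B6*B7)) -> (-8*s - 16)/(4*s^3 - 39*s^2 - 25*s + 130)
No further cancellation is possible in the step-4 result, so that is T(s). Its denominator becomes monic after dividing by the leading coefficient 4.

Therefore the answer is s^3 - 39*s^2/4 - 25*s/4 + 65/2.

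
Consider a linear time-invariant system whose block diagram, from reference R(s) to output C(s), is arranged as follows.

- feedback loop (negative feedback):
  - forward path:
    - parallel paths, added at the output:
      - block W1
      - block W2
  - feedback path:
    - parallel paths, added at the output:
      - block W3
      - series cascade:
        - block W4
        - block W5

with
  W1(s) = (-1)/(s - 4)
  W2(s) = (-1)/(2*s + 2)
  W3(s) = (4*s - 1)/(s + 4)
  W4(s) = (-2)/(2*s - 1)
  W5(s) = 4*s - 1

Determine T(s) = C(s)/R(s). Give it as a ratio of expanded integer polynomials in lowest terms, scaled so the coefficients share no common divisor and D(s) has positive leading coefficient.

Step 1 - parallel reduction of W1, W2: (2 - 3*s)/(2*s^2 - 6*s - 8)
Step 2 - reduce the series chain W4, W5: (2 - 8*s)/(2*s - 1)
Step 3 - reduce the parallel group W3, (W4*W5): (9 - 36*s)/(2*s^2 + 7*s - 4)
Step 4 - collapse the loop ((W1+W2) forward, (W3+(W4*W5)) return), giving the overall T(s)

Answer: (-6*s^3 - 17*s^2 + 26*s - 8)/(4*s^4 + 2*s^3 + 42*s^2 - 131*s + 50)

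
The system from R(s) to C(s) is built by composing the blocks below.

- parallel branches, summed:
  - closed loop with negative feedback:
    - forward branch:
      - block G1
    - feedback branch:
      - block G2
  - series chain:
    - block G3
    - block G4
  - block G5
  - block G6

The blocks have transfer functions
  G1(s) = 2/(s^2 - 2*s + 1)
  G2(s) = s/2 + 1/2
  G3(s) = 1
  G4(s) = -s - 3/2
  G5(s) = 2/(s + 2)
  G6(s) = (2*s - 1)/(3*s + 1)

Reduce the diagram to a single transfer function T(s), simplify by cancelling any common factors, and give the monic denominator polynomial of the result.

1. reduce the feedback loop with forward G1 and return G2 gives 2/(s^2 - s + 2)
2. series reduction of G3, G4 gives -s - 3/2
3. add [G1/(1+G1*G2)], (G3*G4), G5, G6 (parallel) gives (-6*s^5 - 13*s^4 - 25*s^2 + 20*s - 4)/(6*s^4 + 8*s^3 + 2*s^2 + 24*s + 8)
That last expression is T(s), already simplified. Scaling its denominator by 1/6 (the reciprocal of the leading coefficient) yields the monic denominator.

Final answer: s^4 + 4*s^3/3 + s^2/3 + 4*s + 4/3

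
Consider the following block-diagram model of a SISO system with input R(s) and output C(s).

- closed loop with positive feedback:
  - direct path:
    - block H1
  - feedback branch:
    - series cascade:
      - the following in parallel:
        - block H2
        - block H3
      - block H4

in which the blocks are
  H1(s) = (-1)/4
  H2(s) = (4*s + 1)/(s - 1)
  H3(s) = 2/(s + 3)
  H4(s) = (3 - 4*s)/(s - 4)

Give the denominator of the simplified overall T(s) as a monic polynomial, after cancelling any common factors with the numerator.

Step 1 - reduce the parallel group H2, H3: (4*s^2 + 15*s + 1)/(s^2 + 2*s - 3)
Step 2 - combine (H2+H3), H4 in series: (-16*s^3 - 48*s^2 + 41*s + 3)/(s^3 - 2*s^2 - 11*s + 12)
Step 3 - collapse the loop (H1 forward, ((H2+H3)*H4) return): (s^3 - 2*s^2 - 11*s + 12)/(12*s^3 + 56*s^2 + 3*s - 51)
T(s) is the step-3 result (common factors already cancelled). Leading coefficient of the denominator: 12. Divide through by 12 for the monic polynomial.

Therefore the answer is s^3 + 14*s^2/3 + s/4 - 17/4.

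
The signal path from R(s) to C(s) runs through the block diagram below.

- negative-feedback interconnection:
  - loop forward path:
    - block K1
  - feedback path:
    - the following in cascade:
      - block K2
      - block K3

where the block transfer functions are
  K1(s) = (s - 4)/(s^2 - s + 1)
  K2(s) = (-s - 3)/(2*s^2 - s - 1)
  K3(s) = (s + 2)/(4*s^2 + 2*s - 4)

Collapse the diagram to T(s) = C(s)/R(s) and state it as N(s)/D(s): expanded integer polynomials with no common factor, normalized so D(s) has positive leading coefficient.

[1] combine K2, K3 in series, giving (-s^2 - 5*s - 6)/(8*s^4 - 14*s^2 + 2*s + 4)
[2] collapse the loop (K1 forward, (K2*K3) return): this yields T(s), and no further normalization is needed

Hence the answer: (8*s^5 - 32*s^4 - 14*s^3 + 58*s^2 - 4*s - 16)/(8*s^6 - 8*s^5 - 6*s^4 + 15*s^3 - 13*s^2 + 12*s + 28)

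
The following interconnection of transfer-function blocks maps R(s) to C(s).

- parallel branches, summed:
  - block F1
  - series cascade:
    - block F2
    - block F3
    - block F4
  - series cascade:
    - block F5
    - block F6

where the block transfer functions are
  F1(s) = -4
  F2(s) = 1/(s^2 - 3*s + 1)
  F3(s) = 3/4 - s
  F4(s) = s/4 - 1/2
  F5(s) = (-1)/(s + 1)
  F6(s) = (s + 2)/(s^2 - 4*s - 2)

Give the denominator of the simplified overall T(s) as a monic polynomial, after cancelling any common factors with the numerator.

(1) cascade F2, F3, F4: (-4*s^2 + 11*s - 6)/(16*s^2 - 48*s + 16)
(2) cascade F5, F6: (-s - 2)/(s^3 - 3*s^2 - 6*s - 2)
(3) add F1, (F2*F3*F4), (F5*F6) (parallel): (-68*s^5 + 407*s^4 - 287*s^3 - 856*s^2 + 94*s + 108)/(16*s^5 - 96*s^4 + 64*s^3 + 208*s^2 - 32)
That last expression is T(s), already simplified. Scaling its denominator by 1/16 (the reciprocal of the leading coefficient) yields the monic denominator.

Hence the answer: s^5 - 6*s^4 + 4*s^3 + 13*s^2 - 2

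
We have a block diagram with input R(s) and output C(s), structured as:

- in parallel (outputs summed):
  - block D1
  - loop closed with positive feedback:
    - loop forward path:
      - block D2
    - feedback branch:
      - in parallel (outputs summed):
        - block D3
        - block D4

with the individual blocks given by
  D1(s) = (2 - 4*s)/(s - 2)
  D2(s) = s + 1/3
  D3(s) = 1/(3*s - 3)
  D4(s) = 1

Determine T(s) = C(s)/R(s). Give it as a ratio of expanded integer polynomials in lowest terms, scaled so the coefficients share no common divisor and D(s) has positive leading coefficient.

(1) combine D3, D4 in parallel = (3*s - 2)/(3*s - 3)
(2) close the feedback loop around D2, (D3+D4) = (-9*s^2 + 6*s + 3)/(9*s^2 - 12*s + 7)
(3) parallel reduction of D1, [D2/(1-D2*(D3+D4))], which is the overall transfer function T(s) = C(s)/R(s) in lowest terms

Answer: (-45*s^3 + 90*s^2 - 61*s + 8)/(9*s^3 - 30*s^2 + 31*s - 14)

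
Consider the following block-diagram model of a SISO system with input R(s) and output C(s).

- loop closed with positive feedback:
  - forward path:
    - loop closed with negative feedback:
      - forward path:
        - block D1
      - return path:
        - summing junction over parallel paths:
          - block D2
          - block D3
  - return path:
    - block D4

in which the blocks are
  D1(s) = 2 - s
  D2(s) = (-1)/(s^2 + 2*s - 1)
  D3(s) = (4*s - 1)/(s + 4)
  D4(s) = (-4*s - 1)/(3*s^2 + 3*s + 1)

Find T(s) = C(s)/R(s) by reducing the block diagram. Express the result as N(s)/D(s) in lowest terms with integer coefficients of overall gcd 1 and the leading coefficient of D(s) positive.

(1) sum the parallel branches D2, D3 -> (4*s^3 + 7*s^2 - 7*s - 3)/(s^3 + 6*s^2 + 7*s - 4)
(2) apply the feedback formula to D1, (D2+D3) -> (s^4 + 4*s^3 - 5*s^2 - 18*s + 8)/(4*s^4 - 2*s^3 - 27*s^2 + 4*s + 10)
(3) reduce the feedback loop with forward [D1/(1+D1*(D2+D3))] and return D4: this yields T(s), and no further normalization is needed

Final answer: (3*s^6 + 15*s^5 - 2*s^4 - 65*s^3 - 35*s^2 + 6*s + 8)/(12*s^6 + 10*s^5 - 66*s^4 - 87*s^3 - 62*s^2 + 48*s + 18)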